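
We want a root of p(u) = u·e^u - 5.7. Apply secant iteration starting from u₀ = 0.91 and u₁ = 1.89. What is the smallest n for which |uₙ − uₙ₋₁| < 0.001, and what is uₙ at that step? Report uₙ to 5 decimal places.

p(0.91) = -3.4392665, p(1.89) = 6.8106068
u₂ = 1.8900000 − 6.8106068·(0.9800000)/(10.2498733) = 1.2388315;  |Δ| = 0.6511685
p(1.2388315) = -1.4240766
u₃ = 1.2388315 − (-1.4240766)·(-0.6511685)/(-8.2346834) = 1.3514422;  |Δ| = 0.1126107
p(1.3514422) = -0.4793883
u₄ = 1.3514422 − (-0.4793883)·(0.1126107)/(0.9446883) = 1.4085873;  |Δ| = 0.0571451
p(1.4085873) = 0.0613659
u₅ = 1.4085873 − 0.0613659·(0.0571451)/(0.5407542) = 1.4021024;  |Δ| = 0.0064849
p(1.4021024) = -0.0022284
u₆ = 1.4021024 − (-0.0022284)·(-0.0064849)/(-0.0635943) = 1.4023296;  |Δ| = 0.0002272
|u₆ − u₅| = 0.0002272 < 0.001

n = 6, uₙ = 1.40233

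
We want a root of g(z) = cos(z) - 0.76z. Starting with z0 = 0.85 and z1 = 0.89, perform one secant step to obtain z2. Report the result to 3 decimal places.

g(0.85) = 0.01398, g(0.89) = -0.04699
z2 = 0.89000 − (-0.04699)·(0.89000 − 0.85000) / (-0.04699 − 0.01398) = 0.89000 − (-0.00188)/(-0.06097) = 0.85917

0.859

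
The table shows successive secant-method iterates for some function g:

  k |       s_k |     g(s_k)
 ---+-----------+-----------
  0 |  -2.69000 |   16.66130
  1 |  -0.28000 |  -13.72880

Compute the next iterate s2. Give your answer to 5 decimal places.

s2 = -0.28000 − (-13.72880)·(-0.28000 − (-2.69000)) / (-13.72880 − 16.66130)
   = -0.28000 − (-33.0864080)/(-30.3901000) = -1.3687232

-1.36872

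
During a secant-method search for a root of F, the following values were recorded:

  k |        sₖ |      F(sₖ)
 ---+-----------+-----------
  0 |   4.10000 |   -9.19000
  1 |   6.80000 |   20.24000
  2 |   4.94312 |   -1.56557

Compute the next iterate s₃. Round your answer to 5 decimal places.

5.07644

s₃ = 4.94312 − (-1.56557)·(4.94312 − 6.80000) / (-1.56557 − 20.24000)
   = 4.94312 − (2.9070756)/(-21.8055700) = 5.0764380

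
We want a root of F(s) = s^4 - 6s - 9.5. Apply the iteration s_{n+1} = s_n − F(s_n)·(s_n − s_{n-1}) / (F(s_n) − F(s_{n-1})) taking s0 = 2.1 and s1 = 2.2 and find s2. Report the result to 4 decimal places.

2.1785

F(2.1) = -2.651900, F(2.2) = 0.725600
s2 = 2.200000 − 0.725600·(2.200000 − 2.100000) / (0.725600 − (-2.651900)) = 2.200000 − (0.072560)/(3.377500) = 2.178517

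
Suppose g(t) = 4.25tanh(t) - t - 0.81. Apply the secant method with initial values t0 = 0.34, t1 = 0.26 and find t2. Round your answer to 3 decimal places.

g(0.34) = 0.24178, g(0.26) = 0.01076
t2 = 0.26000 − 0.01076·(0.26000 − 0.34000) / (0.01076 − 0.24178) = 0.26000 − (-0.00086)/(-0.23102) = 0.25628

0.256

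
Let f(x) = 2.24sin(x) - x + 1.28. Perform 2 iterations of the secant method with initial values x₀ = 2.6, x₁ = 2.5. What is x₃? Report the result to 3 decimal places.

f(2.6) = -0.16528, f(2.5) = 0.12058
x₂ = 2.50000 − 0.12058·(2.50000 − 2.60000) / (0.12058 − (-0.16528)) = 2.50000 − (-0.01206)/(0.28585) = 2.54218
f(2.54218) = 0.00153
x₃ = 2.54218 − 0.00153·(2.54218 − 2.50000) / (0.00153 − 0.12058) = 2.54218 − (0.00006)/(-0.11905) = 2.54272

2.543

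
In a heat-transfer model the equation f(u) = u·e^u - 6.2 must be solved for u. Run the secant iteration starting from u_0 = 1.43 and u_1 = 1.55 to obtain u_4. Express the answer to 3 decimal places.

f(1.43) = -0.22446, f(1.55) = 1.10278
u_2 = 1.55000 − 1.10278·(1.55000 − 1.43000) / (1.10278 − (-0.22446)) = 1.55000 − (0.13233)/(1.32724) = 1.45029
f(1.45029) = -0.01541
u_3 = 1.45029 − (-0.01541)·(1.45029 − 1.55000) / (-0.01541 − 1.10278) = 1.45029 − (0.00154)/(-1.11819) = 1.45167
f(1.45167) = -0.00104
u_4 = 1.45167 − (-0.00104)·(1.45167 − 1.45029) / (-0.00104 − (-0.01541)) = 1.45167 − (0.00000)/(0.01437) = 1.45177

1.452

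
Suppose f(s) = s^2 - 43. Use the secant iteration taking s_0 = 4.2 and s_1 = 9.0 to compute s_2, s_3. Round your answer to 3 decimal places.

f(4.2) = -25.36000, f(9.0) = 38.00000
s_2 = 9.00000 − 38.00000·(9.00000 − 4.20000) / (38.00000 − (-25.36000)) = 9.00000 − (182.40000)/(63.36000) = 6.12121
f(6.12121) = -5.53076
s_3 = 6.12121 − (-5.53076)·(6.12121 − 9.00000) / (-5.53076 − 38.00000) = 6.12121 − (15.92189)/(-43.53076) = 6.48697

6.121, 6.487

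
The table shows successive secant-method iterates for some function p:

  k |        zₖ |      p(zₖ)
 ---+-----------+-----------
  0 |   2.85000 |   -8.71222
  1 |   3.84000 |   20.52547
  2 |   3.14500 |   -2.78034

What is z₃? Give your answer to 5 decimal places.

3.22791

z₃ = 3.14500 − (-2.78034)·(3.14500 − 3.84000) / (-2.78034 − 20.52547)
   = 3.14500 − (1.9323363)/(-23.3058100) = 3.2279122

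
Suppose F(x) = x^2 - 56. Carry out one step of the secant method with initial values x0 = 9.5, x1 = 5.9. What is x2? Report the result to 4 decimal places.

F(9.5) = 34.250000, F(5.9) = -21.190000
x2 = 5.900000 − (-21.190000)·(5.900000 − 9.500000) / (-21.190000 − 34.250000) = 5.900000 − (76.284000)/(-55.440000) = 7.275974

7.2760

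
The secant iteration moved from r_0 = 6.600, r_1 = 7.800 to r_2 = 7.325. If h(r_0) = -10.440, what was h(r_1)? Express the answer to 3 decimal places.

The secant line through (6.600, -10.440) and (7.800, h(r_1)) crosses zero at r_2 = 7.325.
So (6.600, -10.440), (7.800, h(r_1)), (7.325, 0) are collinear:
h(r_1) = -10.440 · (7.800 − 7.325) / (6.600 − 7.325) = -10.440 · (0.47500)/(-0.72500) = 6.84000

6.840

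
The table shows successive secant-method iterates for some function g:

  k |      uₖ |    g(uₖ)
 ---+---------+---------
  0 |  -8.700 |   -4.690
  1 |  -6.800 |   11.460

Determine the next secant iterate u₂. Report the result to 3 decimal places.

-8.148

u₂ = -6.800 − 11.460·(-6.800 − (-8.700)) / (11.460 − (-4.690))
   = -6.800 − (21.77400)/(16.15000) = -8.14824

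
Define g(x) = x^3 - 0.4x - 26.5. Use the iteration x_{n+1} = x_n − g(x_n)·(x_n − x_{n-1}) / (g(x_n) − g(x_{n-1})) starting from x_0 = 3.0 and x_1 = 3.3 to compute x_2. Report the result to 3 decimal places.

3.024

g(3.0) = -0.70000, g(3.3) = 8.11700
x_2 = 3.30000 − 8.11700·(3.30000 − 3.00000) / (8.11700 − (-0.70000)) = 3.30000 − (2.43510)/(8.81700) = 3.02382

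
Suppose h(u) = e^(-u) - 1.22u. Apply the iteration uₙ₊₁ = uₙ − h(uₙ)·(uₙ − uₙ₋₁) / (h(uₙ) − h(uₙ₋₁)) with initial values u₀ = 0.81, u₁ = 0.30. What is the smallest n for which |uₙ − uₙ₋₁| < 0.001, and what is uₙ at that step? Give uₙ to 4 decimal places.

n = 4, uₙ = 0.4981

h(0.81) = -0.543342, h(0.30) = 0.374818
u₂ = 0.300000 − 0.374818·(-0.510000)/(0.918160) = 0.508196;  |Δ| = 0.208196
h(0.508196) = -0.018419
u₃ = 0.508196 − (-0.018419)·(0.208196)/(-0.393238) = 0.498444;  |Δ| = 0.009752
h(0.498444) = -0.000627
u₄ = 0.498444 − (-0.000627)·(-0.009752)/(0.017793) = 0.498101;  |Δ| = 0.000343
|u₄ − u₃| = 0.000343 < 0.001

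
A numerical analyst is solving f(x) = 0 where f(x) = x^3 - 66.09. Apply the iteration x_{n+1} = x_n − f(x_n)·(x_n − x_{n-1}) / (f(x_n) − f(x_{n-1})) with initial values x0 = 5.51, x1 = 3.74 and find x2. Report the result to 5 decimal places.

f(5.51) = 101.1941510, f(3.74) = -13.7763760
x2 = 3.7400000 − (-13.7763760)·(3.7400000 − 5.5100000) / (-13.7763760 − 101.1941510) = 3.7400000 − (24.3841855)/(-114.9705270) = 3.9520908

3.95209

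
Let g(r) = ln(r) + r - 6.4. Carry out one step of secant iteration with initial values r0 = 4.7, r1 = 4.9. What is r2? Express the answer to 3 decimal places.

g(4.7) = -0.15244, g(4.9) = 0.08924
r2 = 4.90000 − 0.08924·(4.90000 − 4.70000) / (0.08924 − (-0.15244)) = 4.90000 − (0.01785)/(0.24167) = 4.82615

4.826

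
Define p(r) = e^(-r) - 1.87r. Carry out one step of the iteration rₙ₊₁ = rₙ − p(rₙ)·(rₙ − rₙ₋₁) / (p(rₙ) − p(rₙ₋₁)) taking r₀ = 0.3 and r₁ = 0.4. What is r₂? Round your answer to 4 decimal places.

0.3698

p(0.3) = 0.179818, p(0.4) = -0.077680
r₂ = 0.400000 − (-0.077680)·(0.400000 − 0.300000) / (-0.077680 − 0.179818) = 0.400000 − (-0.007768)/(-0.257498) = 0.369833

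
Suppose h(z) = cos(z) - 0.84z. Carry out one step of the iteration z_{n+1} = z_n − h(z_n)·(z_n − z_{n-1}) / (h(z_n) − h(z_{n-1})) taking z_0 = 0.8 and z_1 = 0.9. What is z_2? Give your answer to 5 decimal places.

h(0.8) = 0.0247067, h(0.9) = -0.1343900
z_2 = 0.9000000 − (-0.1343900)·(0.9000000 − 0.8000000) / (-0.1343900 − 0.0247067) = 0.9000000 − (-0.0134390)/(-0.1590967) = 0.8155294

0.81553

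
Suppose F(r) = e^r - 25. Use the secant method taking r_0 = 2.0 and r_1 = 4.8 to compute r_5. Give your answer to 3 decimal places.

F(2.0) = -17.61094, F(4.8) = 96.51042
r_2 = 4.80000 − 96.51042·(4.80000 − 2.00000) / (96.51042 − (-17.61094)) = 4.80000 − (270.22917)/(114.12136) = 2.43209
F(2.43209) = -13.61736
r_3 = 2.43209 − (-13.61736)·(2.43209 − 4.80000) / (-13.61736 − 96.51042) = 2.43209 − (32.24469)/(-110.12778) = 2.72488
F(2.72488) = -9.74537
r_4 = 2.72488 − (-9.74537)·(2.72488 − 2.43209) / (-9.74537 − (-13.61736)) = 2.72488 − (-2.85338)/(3.87199) = 3.46181
F(3.46181) = 6.87469
r_5 = 3.46181 − 6.87469·(3.46181 − 2.72488) / (6.87469 − (-9.74537)) = 3.46181 − (5.06616)/(16.62006) = 3.15699

3.157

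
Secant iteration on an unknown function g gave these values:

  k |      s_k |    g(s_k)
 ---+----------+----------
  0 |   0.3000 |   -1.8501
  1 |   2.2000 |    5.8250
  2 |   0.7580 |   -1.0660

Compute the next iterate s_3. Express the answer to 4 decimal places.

s_3 = 0.7580 − (-1.0660)·(0.7580 − 2.2000) / (-1.0660 − 5.8250)
   = 0.7580 − (1.537172)/(-6.891000) = 0.981070

0.9811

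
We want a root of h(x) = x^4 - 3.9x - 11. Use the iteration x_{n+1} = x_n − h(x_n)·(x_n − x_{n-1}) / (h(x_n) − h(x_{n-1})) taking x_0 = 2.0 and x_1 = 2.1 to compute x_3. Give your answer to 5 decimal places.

2.09216

h(2.0) = -2.8000000, h(2.1) = 0.2581000
x_2 = 2.1000000 − 0.2581000·(2.1000000 − 2.0000000) / (0.2581000 − (-2.8000000)) = 2.1000000 − (0.0258100)/(3.0581000) = 2.0915601
h(2.0915601) = -0.0197517
x_3 = 2.0915601 − (-0.0197517)·(2.0915601 − 2.1000000) / (-0.0197517 − 0.2581000) = 2.0915601 − (0.0001667)/(-0.2778517) = 2.0921601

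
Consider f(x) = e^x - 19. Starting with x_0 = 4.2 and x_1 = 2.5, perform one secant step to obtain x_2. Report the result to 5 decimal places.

2.71264

f(4.2) = 47.6863310, f(2.5) = -6.8175060
x_2 = 2.5000000 − (-6.8175060)·(2.5000000 − 4.2000000) / (-6.8175060 − 47.6863310) = 2.5000000 − (11.5897603)/(-54.5038371) = 2.7126412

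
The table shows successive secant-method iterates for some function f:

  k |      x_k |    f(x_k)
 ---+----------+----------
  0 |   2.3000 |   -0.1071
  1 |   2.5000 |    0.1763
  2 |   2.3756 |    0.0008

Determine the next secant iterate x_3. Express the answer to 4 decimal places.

x_3 = 2.3756 − 0.0008·(2.3756 − 2.5000) / (0.0008 − 0.1763)
   = 2.3756 − (-0.000100)/(-0.175500) = 2.375033

2.3750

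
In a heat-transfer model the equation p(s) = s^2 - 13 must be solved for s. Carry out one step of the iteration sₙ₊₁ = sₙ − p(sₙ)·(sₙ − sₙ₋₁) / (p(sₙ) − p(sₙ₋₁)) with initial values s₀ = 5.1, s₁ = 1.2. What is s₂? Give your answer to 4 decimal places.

p(5.1) = 13.010000, p(1.2) = -11.560000
s₂ = 1.200000 − (-11.560000)·(1.200000 − 5.100000) / (-11.560000 − 13.010000) = 1.200000 − (45.084000)/(-24.570000) = 3.034921

3.0349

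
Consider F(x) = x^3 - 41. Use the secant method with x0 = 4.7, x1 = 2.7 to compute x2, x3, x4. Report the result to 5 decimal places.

3.20670, 3.51266, 3.44355

F(4.7) = 62.8230000, F(2.7) = -21.3170000
x2 = 2.7000000 − (-21.3170000)·(2.7000000 − 4.7000000) / (-21.3170000 − 62.8230000) = 2.7000000 − (42.6340000)/(-84.1400000) = 3.2067031
F(3.2067031) = -8.0256487
x3 = 3.2067031 − (-8.0256487)·(3.2067031 − 2.7000000) / (-8.0256487 − (-21.3170000)) = 3.2067031 − (-4.0666212)/(13.2913513) = 3.5126631
F(3.5126631) = 2.3420533
x4 = 3.5126631 − 2.3420533·(3.5126631 − 3.2067031) / (2.3420533 − (-8.0256487)) = 3.5126631 − (0.7165745)/(10.3677020) = 3.4435470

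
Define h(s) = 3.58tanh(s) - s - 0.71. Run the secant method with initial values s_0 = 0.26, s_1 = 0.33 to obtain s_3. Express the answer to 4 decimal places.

h(0.26) = -0.059622, h(0.33) = 0.100304
s_2 = 0.330000 − 0.100304·(0.330000 − 0.260000) / (0.100304 − (-0.059622)) = 0.330000 − (0.007021)/(0.159926) = 0.286097
h(0.286097) = 0.001070
s_3 = 0.286097 − 0.001070·(0.286097 − 0.330000) / (0.001070 − 0.100304) = 0.286097 − (-0.000047)/(-0.099234) = 0.285623

0.2856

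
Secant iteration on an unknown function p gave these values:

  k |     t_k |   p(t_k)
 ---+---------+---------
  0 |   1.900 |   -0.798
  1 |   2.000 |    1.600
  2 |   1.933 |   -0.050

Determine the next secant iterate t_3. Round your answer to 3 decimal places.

t_3 = 1.933 − (-0.050)·(1.933 − 2.000) / (-0.050 − 1.600)
   = 1.933 − (0.00335)/(-1.65000) = 1.93503

1.935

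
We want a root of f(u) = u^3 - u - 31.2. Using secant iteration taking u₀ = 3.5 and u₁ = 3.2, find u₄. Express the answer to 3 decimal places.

3.254

f(3.5) = 8.17500, f(3.2) = -1.63200
u₂ = 3.20000 − (-1.63200)·(3.20000 − 3.50000) / (-1.63200 − 8.17500) = 3.20000 − (0.48960)/(-9.80700) = 3.24992
f(3.24992) = -0.12422
u₃ = 3.24992 − (-0.12422)·(3.24992 − 3.20000) / (-0.12422 − (-1.63200)) = 3.24992 − (-0.00620)/(1.50778) = 3.25404
f(3.25404) = 0.00216
u₄ = 3.25404 − 0.00216·(3.25404 − 3.24992) / (0.00216 − (-0.12422)) = 3.25404 − (0.00001)/(0.12638) = 3.25397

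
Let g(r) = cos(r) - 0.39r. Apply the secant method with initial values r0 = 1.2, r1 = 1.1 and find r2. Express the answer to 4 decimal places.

g(1.2) = -0.105642, g(1.1) = 0.024596
r2 = 1.100000 − 0.024596·(1.100000 − 1.200000) / (0.024596 − (-0.105642)) = 1.100000 − (-0.002460)/(0.130238) = 1.118885

1.1189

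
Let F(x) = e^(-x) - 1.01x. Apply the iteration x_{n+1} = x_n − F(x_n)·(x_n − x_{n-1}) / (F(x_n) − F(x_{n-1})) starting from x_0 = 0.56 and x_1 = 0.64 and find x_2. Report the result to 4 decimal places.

F(0.56) = 0.005609, F(0.64) = -0.119108
x_2 = 0.640000 − (-0.119108)·(0.640000 − 0.560000) / (-0.119108 − 0.005609) = 0.640000 − (-0.009529)/(-0.124717) = 0.563598

0.5636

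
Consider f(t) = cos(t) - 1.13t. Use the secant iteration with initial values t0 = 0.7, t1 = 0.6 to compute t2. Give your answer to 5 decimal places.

0.68492

f(0.7) = -0.0261578, f(0.6) = 0.1473356
t2 = 0.6000000 − 0.1473356·(0.6000000 − 0.7000000) / (0.1473356 − (-0.0261578)) = 0.6000000 − (-0.0147336)/(0.1734934) = 0.6849229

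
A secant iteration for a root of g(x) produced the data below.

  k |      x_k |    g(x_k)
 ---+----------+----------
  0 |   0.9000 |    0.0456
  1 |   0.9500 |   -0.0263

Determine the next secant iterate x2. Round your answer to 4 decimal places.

0.9317

x2 = 0.9500 − (-0.0263)·(0.9500 − 0.9000) / (-0.0263 − 0.0456)
   = 0.9500 − (-0.001315)/(-0.071900) = 0.931711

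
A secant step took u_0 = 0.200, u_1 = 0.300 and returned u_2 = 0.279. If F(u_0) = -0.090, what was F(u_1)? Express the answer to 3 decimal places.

0.024

The secant line through (0.200, -0.090) and (0.300, F(u_1)) crosses zero at u_2 = 0.279.
So (0.200, -0.090), (0.300, F(u_1)), (0.279, 0) are collinear:
F(u_1) = -0.090 · (0.300 − 0.279) / (0.200 − 0.279) = -0.090 · (0.02100)/(-0.07900) = 0.02392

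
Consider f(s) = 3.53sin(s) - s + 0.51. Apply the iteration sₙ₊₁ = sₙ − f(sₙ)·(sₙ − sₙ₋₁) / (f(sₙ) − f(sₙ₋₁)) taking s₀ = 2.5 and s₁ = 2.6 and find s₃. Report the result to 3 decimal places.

2.532

f(2.5) = 0.12261, f(2.6) = -0.27028
s₂ = 2.60000 − (-0.27028)·(2.60000 − 2.50000) / (-0.27028 − 0.12261) = 2.60000 − (-0.02703)/(-0.39289) = 2.53121
f(2.53121) = 0.00213
s₃ = 2.53121 − 0.00213·(2.53121 − 2.60000) / (0.00213 − (-0.27028)) = 2.53121 − (-0.00015)/(0.27241) = 2.53175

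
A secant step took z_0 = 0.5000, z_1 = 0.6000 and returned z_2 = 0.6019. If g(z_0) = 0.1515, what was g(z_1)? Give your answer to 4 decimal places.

0.0028

The secant line through (0.5000, 0.1515) and (0.6000, g(z_1)) crosses zero at z_2 = 0.6019.
So (0.5000, 0.1515), (0.6000, g(z_1)), (0.6019, 0) are collinear:
g(z_1) = 0.1515 · (0.6000 − 0.6019) / (0.5000 − 0.6019) = 0.1515 · (-0.001900)/(-0.101900) = 0.002825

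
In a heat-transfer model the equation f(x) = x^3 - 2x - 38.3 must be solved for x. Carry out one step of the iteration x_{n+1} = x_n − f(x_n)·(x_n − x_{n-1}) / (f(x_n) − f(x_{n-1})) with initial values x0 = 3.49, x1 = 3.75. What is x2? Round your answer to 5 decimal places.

3.56424

f(3.49) = -2.7714510, f(3.75) = 6.9343750
x2 = 3.7500000 − 6.9343750·(3.7500000 − 3.4900000) / (6.9343750 − (-2.7714510)) = 3.7500000 − (1.8029375)/(9.7058260) = 3.5642417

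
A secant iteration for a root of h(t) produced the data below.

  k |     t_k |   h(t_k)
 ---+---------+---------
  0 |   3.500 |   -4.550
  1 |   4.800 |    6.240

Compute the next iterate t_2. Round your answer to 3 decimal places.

4.048

t_2 = 4.800 − 6.240·(4.800 − 3.500) / (6.240 − (-4.550))
   = 4.800 − (8.11200)/(10.79000) = 4.04819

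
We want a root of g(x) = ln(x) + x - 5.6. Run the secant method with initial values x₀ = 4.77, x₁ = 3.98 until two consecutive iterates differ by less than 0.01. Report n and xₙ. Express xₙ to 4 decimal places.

n = 3, xₙ = 4.1717

g(4.77) = 0.732346, g(3.98) = -0.238718
x₂ = 3.980000 − (-0.238718)·(-0.790000)/(-0.971064) = 4.174207;  |Δ| = 0.194207
g(4.174207) = 0.003131
x₃ = 4.174207 − 0.003131·(0.194207)/(0.241849) = 4.171692;  |Δ| = 0.002514
|x₃ − x₂| = 0.002514 < 0.01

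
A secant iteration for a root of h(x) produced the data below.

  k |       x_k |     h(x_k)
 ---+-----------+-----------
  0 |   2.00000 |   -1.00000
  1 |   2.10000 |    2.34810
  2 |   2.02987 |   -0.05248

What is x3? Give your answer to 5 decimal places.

2.03140

x3 = 2.02987 − (-0.05248)·(2.02987 − 2.10000) / (-0.05248 − 2.34810)
   = 2.02987 − (0.0036804)/(-2.4005800) = 2.0314031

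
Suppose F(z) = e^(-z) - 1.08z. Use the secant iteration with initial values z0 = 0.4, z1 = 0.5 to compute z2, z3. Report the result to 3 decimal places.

0.539, 0.540

F(0.4) = 0.23832, F(0.5) = 0.06653
z2 = 0.50000 − 0.06653·(0.50000 − 0.40000) / (0.06653 − 0.23832) = 0.50000 − (0.00665)/(-0.17179) = 0.53873
F(0.53873) = 0.00166
z3 = 0.53873 − 0.00166·(0.53873 − 0.50000) / (0.00166 − 0.06653) = 0.53873 − (0.00006)/(-0.06487) = 0.53972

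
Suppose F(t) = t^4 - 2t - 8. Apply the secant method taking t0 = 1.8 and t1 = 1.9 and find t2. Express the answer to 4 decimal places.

F(1.8) = -1.102400, F(1.9) = 1.232100
t2 = 1.900000 − 1.232100·(1.900000 − 1.800000) / (1.232100 − (-1.102400)) = 1.900000 − (0.123210)/(2.334500) = 1.847222

1.8472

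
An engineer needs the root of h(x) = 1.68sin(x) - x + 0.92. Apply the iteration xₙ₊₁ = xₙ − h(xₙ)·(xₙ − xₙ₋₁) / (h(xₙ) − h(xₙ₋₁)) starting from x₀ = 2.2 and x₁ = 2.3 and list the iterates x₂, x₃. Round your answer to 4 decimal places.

2.2381, 2.2388

h(2.2) = 0.078274, h(2.3) = -0.127215
x₂ = 2.300000 − (-0.127215)·(2.300000 − 2.200000) / (-0.127215 − 0.078274) = 2.300000 − (-0.012722)/(-0.205489) = 2.238092
h(2.238092) = 0.001546
x₃ = 2.238092 − 0.001546·(2.238092 − 2.300000) / (0.001546 − (-0.127215)) = 2.238092 − (-0.000096)/(0.128761) = 2.238835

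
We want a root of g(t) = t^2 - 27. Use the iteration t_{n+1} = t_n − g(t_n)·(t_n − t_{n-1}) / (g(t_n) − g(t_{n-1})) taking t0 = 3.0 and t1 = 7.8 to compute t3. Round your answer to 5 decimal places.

g(3.0) = -18.0000000, g(7.8) = 33.8400000
t2 = 7.8000000 − 33.8400000·(7.8000000 − 3.0000000) / (33.8400000 − (-18.0000000)) = 7.8000000 − (162.4320000)/(51.8400000) = 4.6666667
g(4.6666667) = -5.2222222
t3 = 4.6666667 − (-5.2222222)·(4.6666667 − 7.8000000) / (-5.2222222 − 33.8400000) = 4.6666667 − (16.3629630)/(-39.0622222) = 5.0855615

5.08556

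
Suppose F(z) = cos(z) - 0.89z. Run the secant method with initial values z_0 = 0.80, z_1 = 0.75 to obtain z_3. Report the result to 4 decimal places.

F(0.80) = -0.015293, F(0.75) = 0.064189
z_2 = 0.750000 − 0.064189·(0.750000 − 0.800000) / (0.064189 − (-0.015293)) = 0.750000 − (-0.003209)/(0.079482) = 0.790379
F(0.790379) = 0.000138
z_3 = 0.790379 − 0.000138·(0.790379 − 0.750000) / (0.000138 − 0.064189) = 0.790379 − (0.000006)/(-0.064051) = 0.790466

0.7905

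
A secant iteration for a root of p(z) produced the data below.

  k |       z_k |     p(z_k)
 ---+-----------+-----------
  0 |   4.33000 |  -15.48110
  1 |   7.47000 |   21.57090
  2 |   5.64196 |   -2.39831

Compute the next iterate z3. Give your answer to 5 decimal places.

5.82487

z3 = 5.64196 − (-2.39831)·(5.64196 − 7.47000) / (-2.39831 − 21.57090)
   = 5.64196 − (4.3842066)/(-23.9692100) = 5.8248699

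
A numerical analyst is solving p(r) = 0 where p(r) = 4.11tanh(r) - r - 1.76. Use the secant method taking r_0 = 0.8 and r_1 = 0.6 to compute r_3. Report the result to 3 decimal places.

0.686

p(0.8) = 0.16919, p(0.6) = -0.15273
r_2 = 0.60000 − (-0.15273)·(0.60000 − 0.80000) / (-0.15273 − 0.16919) = 0.60000 − (0.03055)/(-0.32192) = 0.69489
p(0.69489) = 0.01568
r_3 = 0.69489 − 0.01568·(0.69489 − 0.60000) / (0.01568 − (-0.15273)) = 0.69489 − (0.00149)/(0.16841) = 0.68605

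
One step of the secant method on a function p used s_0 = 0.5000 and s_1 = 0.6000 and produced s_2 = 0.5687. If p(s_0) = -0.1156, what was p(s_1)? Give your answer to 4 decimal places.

The secant line through (0.5000, -0.1156) and (0.6000, p(s_1)) crosses zero at s_2 = 0.5687.
So (0.5000, -0.1156), (0.6000, p(s_1)), (0.5687, 0) are collinear:
p(s_1) = -0.1156 · (0.6000 − 0.5687) / (0.5000 − 0.5687) = -0.1156 · (0.031300)/(-0.068700) = 0.052668

0.0527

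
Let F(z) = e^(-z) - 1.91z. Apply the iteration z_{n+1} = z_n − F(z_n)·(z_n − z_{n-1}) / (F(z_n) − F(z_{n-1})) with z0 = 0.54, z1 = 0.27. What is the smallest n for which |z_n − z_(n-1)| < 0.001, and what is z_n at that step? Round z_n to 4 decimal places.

F(0.54) = -0.448652, F(0.27) = 0.247679
z2 = 0.270000 − 0.247679·(-0.270000)/(0.696331) = 0.366037;  |Δ| = 0.096037
F(0.366037) = -0.005653
z3 = 0.366037 − (-0.005653)·(0.096037)/(-0.253333) = 0.363894;  |Δ| = 0.002143
F(0.363894) = -0.000072
z4 = 0.363894 − (-0.000072)·(-0.002143)/(0.005581) = 0.363866;  |Δ| = 0.000028
|z4 − z3| = 0.000028 < 0.001

n = 4, z_n = 0.3639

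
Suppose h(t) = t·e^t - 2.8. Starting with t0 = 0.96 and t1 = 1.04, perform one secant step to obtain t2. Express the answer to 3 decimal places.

1.014

h(0.96) = -0.29277, h(1.04) = 0.14239
t2 = 1.04000 − 0.14239·(1.04000 − 0.96000) / (0.14239 − (-0.29277)) = 1.04000 − (0.01139)/(0.43516) = 1.01382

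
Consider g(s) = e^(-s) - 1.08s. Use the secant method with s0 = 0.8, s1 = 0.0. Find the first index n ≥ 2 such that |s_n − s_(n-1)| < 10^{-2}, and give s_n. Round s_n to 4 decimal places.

g(0.8) = -0.414671, g(0.0) = 1.000000
s2 = 0.000000 − 1.000000·(-0.800000)/(1.414671) = 0.565502;  |Δ| = 0.565502
g(0.565502) = -0.042668
s3 = 0.565502 − (-0.042668)·(0.565502)/(-1.042668) = 0.542361;  |Δ| = 0.023141
g(0.542361) = -0.004376
s4 = 0.542361 − (-0.004376)·(-0.023141)/(0.038292) = 0.539716;  |Δ| = 0.002645
|s4 − s3| = 0.002645 < 10^{-2}

n = 4, s_n = 0.5397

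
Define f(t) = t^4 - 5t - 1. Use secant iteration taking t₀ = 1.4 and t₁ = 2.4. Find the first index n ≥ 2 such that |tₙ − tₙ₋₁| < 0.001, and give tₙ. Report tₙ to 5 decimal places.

n = 7, tₙ = 1.77203

f(1.4) = -4.1584000, f(2.4) = 20.1776000
t₂ = 2.4000000 − 20.1776000·(1.0000000)/(24.3360000) = 1.5708744;  |Δ| = 0.8291256
f(1.5708744) = -2.7650931
t₃ = 1.5708744 − (-2.7650931)·(-0.8291256)/(-22.9426931) = 1.6708021;  |Δ| = 0.0999276
f(1.6708021) = -1.5610939
t₄ = 1.6708021 − (-1.5610939)·(0.0999276)/(1.2039992) = 1.8003673;  |Δ| = 0.1295652
f(1.8003673) = 0.5043347
t₅ = 1.8003673 − 0.5043347·(0.1295652)/(2.0654285) = 1.7687302;  |Δ| = 0.0316371
f(1.7687302) = -0.0567241
t₆ = 1.7687302 − (-0.0567241)·(-0.0316371)/(-0.5610587) = 1.7719287;  |Δ| = 0.0031986
f(1.7719287) = -0.0017299
t₇ = 1.7719287 − (-0.0017299)·(0.0031986)/(0.0549941) = 1.7720294;  |Δ| = 0.0001006
|t₇ − t₆| = 0.0001006 < 0.001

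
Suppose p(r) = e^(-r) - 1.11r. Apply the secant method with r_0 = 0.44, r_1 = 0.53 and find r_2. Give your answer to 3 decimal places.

0.530

p(0.44) = 0.15564, p(0.53) = 0.00030
r_2 = 0.53000 − 0.00030·(0.53000 − 0.44000) / (0.00030 − 0.15564) = 0.53000 − (0.00003)/(-0.15533) = 0.53018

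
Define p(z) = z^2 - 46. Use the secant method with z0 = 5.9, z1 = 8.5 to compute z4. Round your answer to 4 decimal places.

p(5.9) = -11.190000, p(8.5) = 26.250000
z2 = 8.500000 − 26.250000·(8.500000 − 5.900000) / (26.250000 − (-11.190000)) = 8.500000 − (68.250000)/(37.440000) = 6.677083
p(6.677083) = -1.416558
z3 = 6.677083 − (-1.416558)·(6.677083 − 8.500000) / (-1.416558 − 26.250000) = 6.677083 − (2.582267)/(-27.666558) = 6.770419
p(6.770419) = -0.161431
z4 = 6.770419 − (-0.161431)·(6.770419 − 6.677083) / (-0.161431 − (-1.416558)) = 6.770419 − (-0.015067)/(1.255127) = 6.782423

6.7824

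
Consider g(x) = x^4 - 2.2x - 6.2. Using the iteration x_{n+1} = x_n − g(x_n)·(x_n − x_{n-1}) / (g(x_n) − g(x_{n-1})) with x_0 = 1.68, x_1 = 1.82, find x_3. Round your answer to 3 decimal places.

g(1.68) = -1.93006, g(1.82) = 0.76799
x_2 = 1.82000 − 0.76799·(1.82000 − 1.68000) / (0.76799 − (-1.93006)) = 1.82000 − (0.10752)/(2.69805) = 1.78015
g(1.78015) = -0.07420
x_3 = 1.78015 − (-0.07420)·(1.78015 − 1.82000) / (-0.07420 − 0.76799) = 1.78015 − (0.00296)/(-0.84219) = 1.78366

1.784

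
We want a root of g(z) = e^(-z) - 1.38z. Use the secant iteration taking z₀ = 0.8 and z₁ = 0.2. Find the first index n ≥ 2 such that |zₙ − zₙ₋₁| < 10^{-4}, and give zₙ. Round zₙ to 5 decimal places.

n = 5, zₙ = 0.45825

g(0.8) = -0.6546710, g(0.2) = 0.5427308
z₂ = 0.2000000 − 0.5427308·(-0.6000000)/(1.1974018) = 0.4719542;  |Δ| = 0.2719542
g(0.4719542) = -0.0275147
z₃ = 0.4719542 − (-0.0275147)·(0.2719542)/(-0.5702455) = 0.4588322;  |Δ| = 0.0131220
g(0.4588322) = -0.0011672
z₄ = 0.4588322 − (-0.0011672)·(-0.0131220)/(0.0263475) = 0.4582509;  |Δ| = 0.0005813
g(0.4582509) = 0.0000025
z₅ = 0.4582509 − 0.0000025·(-0.0005813)/(0.0011697) = 0.4582522;  |Δ| = 0.0000012
|z₅ − z₄| = 0.0000012 < 10^{-4}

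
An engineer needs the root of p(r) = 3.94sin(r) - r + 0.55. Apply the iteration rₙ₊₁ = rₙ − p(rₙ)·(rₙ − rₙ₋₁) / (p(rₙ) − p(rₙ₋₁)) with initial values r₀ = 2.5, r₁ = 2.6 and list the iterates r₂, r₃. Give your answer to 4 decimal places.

p(2.5) = 0.407980, p(2.6) = -0.018925
r₂ = 2.600000 − (-0.018925)·(2.600000 − 2.500000) / (-0.018925 − 0.407980) = 2.600000 − (-0.001892)/(-0.426905) = 2.595567
p(2.595567) = 0.000455
r₃ = 2.595567 − 0.000455·(2.595567 − 2.600000) / (0.000455 − (-0.018925)) = 2.595567 − (-0.000002)/(0.019379) = 2.595671

2.5956, 2.5957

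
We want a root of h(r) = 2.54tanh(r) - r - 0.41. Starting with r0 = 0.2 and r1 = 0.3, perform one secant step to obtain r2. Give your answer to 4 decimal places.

h(0.2) = -0.108667, h(0.3) = 0.029934
r2 = 0.300000 − 0.029934·(0.300000 − 0.200000) / (0.029934 − (-0.108667)) = 0.300000 − (0.002993)/(0.138601) = 0.278403

0.2784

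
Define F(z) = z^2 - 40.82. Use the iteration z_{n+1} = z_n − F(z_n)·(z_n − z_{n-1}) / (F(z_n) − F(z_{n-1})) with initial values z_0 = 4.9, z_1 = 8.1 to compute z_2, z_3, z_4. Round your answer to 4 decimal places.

6.1931, 6.3656, 6.3894

F(4.9) = -16.810000, F(8.1) = 24.790000
z_2 = 8.100000 − 24.790000·(8.100000 − 4.900000) / (24.790000 − (-16.810000)) = 8.100000 − (79.328000)/(41.600000) = 6.193077
F(6.193077) = -2.465798
z_3 = 6.193077 − (-2.465798)·(6.193077 − 8.100000) / (-2.465798 − 24.790000) = 6.193077 − (4.702088)/(-27.255798) = 6.365594
F(6.365594) = -0.299214
z_4 = 6.365594 − (-0.299214)·(6.365594 − 6.193077) / (-0.299214 − (-2.465798)) = 6.365594 − (-0.051620)/(2.166584) = 6.389419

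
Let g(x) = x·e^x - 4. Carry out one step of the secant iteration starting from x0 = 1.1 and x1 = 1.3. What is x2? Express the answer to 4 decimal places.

g(1.1) = -0.695417, g(1.3) = 0.770086
x2 = 1.300000 − 0.770086·(1.300000 − 1.100000) / (0.770086 − (-0.695417)) = 1.300000 − (0.154017)/(1.465503) = 1.194905

1.1949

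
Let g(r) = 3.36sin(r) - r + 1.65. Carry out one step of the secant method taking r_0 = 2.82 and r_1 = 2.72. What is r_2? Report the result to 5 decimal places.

2.79385

g(2.82) = -0.1079780, g(2.72) = 0.3049596
r_2 = 2.7200000 − 0.3049596·(2.7200000 − 2.8200000) / (0.3049596 − (-0.1079780)) = 2.7200000 − (-0.0304960)/(0.4129377) = 2.7938512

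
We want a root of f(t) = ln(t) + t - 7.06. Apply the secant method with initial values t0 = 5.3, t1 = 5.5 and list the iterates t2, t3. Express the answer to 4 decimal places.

5.3779, 5.3777

f(5.3) = -0.092293, f(5.5) = 0.144748
t2 = 5.500000 − 0.144748·(5.500000 − 5.300000) / (0.144748 − (-0.092293)) = 5.500000 − (0.028950)/(0.237041) = 5.377871
f(5.377871) = 0.000164
t3 = 5.377871 − 0.000164·(5.377871 − 5.500000) / (0.000164 − 0.144748) = 5.377871 − (-0.000020)/(-0.144585) = 5.377733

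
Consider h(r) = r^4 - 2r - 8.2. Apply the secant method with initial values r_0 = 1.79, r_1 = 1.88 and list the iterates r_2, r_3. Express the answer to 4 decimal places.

h(1.79) = -1.513743, h(1.88) = 0.531983
r_2 = 1.880000 − 0.531983·(1.880000 − 1.790000) / (0.531983 − (-1.513743)) = 1.880000 − (0.047879)/(2.045727) = 1.856596
h(1.856596) = -0.031740
r_3 = 1.856596 − (-0.031740)·(1.856596 − 1.880000) / (-0.031740 − 0.531983) = 1.856596 − (0.000743)/(-0.563724) = 1.857914

1.8566, 1.8579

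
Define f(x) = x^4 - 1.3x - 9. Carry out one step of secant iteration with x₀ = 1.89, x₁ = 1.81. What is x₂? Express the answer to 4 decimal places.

1.8358

f(1.89) = 1.302898, f(1.81) = -0.620169
x₂ = 1.810000 − (-0.620169)·(1.810000 − 1.890000) / (-0.620169 − 1.302898) = 1.810000 − (0.049614)/(-1.923067) = 1.835799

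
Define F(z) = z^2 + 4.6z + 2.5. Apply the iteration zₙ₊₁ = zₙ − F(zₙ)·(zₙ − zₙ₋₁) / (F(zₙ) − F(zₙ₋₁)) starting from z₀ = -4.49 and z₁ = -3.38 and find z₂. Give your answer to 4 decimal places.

F(-4.49) = 2.006100, F(-3.38) = -1.623600
z₂ = -3.380000 − (-1.623600)·(-3.380000 − (-4.490000)) / (-1.623600 − 2.006100) = -3.380000 − (-1.802196)/(-3.629700) = -3.876514

-3.8765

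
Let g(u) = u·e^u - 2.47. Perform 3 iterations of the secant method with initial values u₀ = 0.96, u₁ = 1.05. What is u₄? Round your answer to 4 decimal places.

0.9527

g(0.96) = 0.037229, g(1.05) = 0.530534
u₂ = 1.050000 − 0.530534·(1.050000 − 0.960000) / (0.530534 − 0.037229) = 1.050000 − (0.047748)/(0.493305) = 0.953208
g(0.953208) = 0.002638
u₃ = 0.953208 − 0.002638·(0.953208 − 1.050000) / (0.002638 − 0.530534) = 0.953208 − (-0.000255)/(-0.527896) = 0.952724
g(0.952724) = 0.000188
u₄ = 0.952724 − 0.000188·(0.952724 − 0.953208) / (0.000188 − 0.002638) = 0.952724 − (0.000000)/(-0.002450) = 0.952687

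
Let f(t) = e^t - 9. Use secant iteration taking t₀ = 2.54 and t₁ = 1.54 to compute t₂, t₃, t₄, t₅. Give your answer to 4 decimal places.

2.0809, 2.2406, 2.1947, 2.1972

f(2.54) = 3.679671, f(1.54) = -4.335410
t₂ = 1.540000 − (-4.335410)·(1.540000 − 2.540000) / (-4.335410 − 3.679671) = 1.540000 − (4.335410)/(-8.015081) = 2.080907
f(2.080907) = -0.988271
t₃ = 2.080907 − (-0.988271)·(2.080907 − 1.540000) / (-0.988271 − (-4.335410)) = 2.080907 − (-0.534562)/(3.347138) = 2.240614
f(2.240614) = 0.399099
t₄ = 2.240614 − 0.399099·(2.240614 − 2.080907) / (0.399099 − (-0.988271)) = 2.240614 − (0.063739)/(1.387370) = 2.194672
f(2.194672) = -0.022948
t₅ = 2.194672 − (-0.022948)·(2.194672 − 2.240614) / (-0.022948 − 0.399099) = 2.194672 − (0.001054)/(-0.422047) = 2.197170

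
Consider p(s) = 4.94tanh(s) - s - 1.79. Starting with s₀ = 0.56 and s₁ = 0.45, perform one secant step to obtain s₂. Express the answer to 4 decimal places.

0.5044

p(0.56) = 0.159409, p(0.45) = -0.155819
s₂ = 0.450000 − (-0.155819)·(0.450000 − 0.560000) / (-0.155819 − 0.159409) = 0.450000 − (0.017140)/(-0.315227) = 0.504374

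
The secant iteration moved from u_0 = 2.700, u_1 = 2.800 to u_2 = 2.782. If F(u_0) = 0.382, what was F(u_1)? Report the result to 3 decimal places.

-0.084

The secant line through (2.700, 0.382) and (2.800, F(u_1)) crosses zero at u_2 = 2.782.
So (2.700, 0.382), (2.800, F(u_1)), (2.782, 0) are collinear:
F(u_1) = 0.382 · (2.800 − 2.782) / (2.700 − 2.782) = 0.382 · (0.01800)/(-0.08200) = -0.08385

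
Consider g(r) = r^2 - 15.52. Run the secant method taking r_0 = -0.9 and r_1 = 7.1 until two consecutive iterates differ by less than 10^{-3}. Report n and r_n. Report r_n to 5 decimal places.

g(-0.9) = -14.7100000, g(7.1) = 34.8900000
r_2 = 7.1000000 − 34.8900000·(8.0000000)/(49.6000000) = 1.4725806;  |Δ| = 5.6274194
g(1.4725806) = -13.3515062
r_3 = 1.4725806 − (-13.3515062)·(-5.6274194)/(-48.2415062) = 3.0300470;  |Δ| = 1.5574664
g(3.0300470) = -6.3388150
r_4 = 3.0300470 − (-6.3388150)·(1.5574664)/(7.0126913) = 4.4378505;  |Δ| = 1.4078035
g(4.4378505) = 4.1745173
r_5 = 4.4378505 − 4.1745173·(1.4078035)/(10.5133322) = 3.8788555;  |Δ| = 0.5589950
g(3.8788555) = -0.4744797
r_6 = 3.8788555 − (-0.4744797)·(-0.5589950)/(-4.6489970) = 3.9359069;  |Δ| = 0.0570514
g(3.9359069) = -0.0286366
r_7 = 3.9359069 − (-0.0286366)·(0.0570514)/(0.4458431) = 3.9395714;  |Δ| = 0.0036644
g(3.9395714) = 0.0002225
r_8 = 3.9395714 − 0.0002225·(0.0036644)/(0.0288591) = 3.9395431;  |Δ| = 0.0000283
|r_8 − r_7| = 0.0000283 < 10^{-3}

n = 8, r_n = 3.93954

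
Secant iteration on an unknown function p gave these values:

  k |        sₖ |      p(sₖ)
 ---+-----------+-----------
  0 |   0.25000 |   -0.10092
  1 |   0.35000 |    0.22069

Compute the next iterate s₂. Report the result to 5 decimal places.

s₂ = 0.35000 − 0.22069·(0.35000 − 0.25000) / (0.22069 − (-0.10092))
   = 0.35000 − (0.0220690)/(0.3216100) = 0.2813796

0.28138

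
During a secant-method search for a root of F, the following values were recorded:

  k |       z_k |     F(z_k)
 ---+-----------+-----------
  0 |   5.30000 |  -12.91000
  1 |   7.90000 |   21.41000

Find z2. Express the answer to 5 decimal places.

z2 = 7.90000 − 21.41000·(7.90000 − 5.30000) / (21.41000 − (-12.91000))
   = 7.90000 − (55.6660000)/(34.3200000) = 6.2780303

6.27803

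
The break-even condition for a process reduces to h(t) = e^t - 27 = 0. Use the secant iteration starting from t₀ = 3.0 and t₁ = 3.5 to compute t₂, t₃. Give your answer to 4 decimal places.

h(3.0) = -6.914463, h(3.5) = 6.115452
t₂ = 3.500000 − 6.115452·(3.500000 − 3.000000) / (6.115452 − (-6.914463)) = 3.500000 − (3.057726)/(13.029915) = 3.265330
h(3.265330) = -0.811240
t₃ = 3.265330 − (-0.811240)·(3.265330 − 3.500000) / (-0.811240 − 6.115452) = 3.265330 − (0.190373)/(-6.926692) = 3.292814

3.2653, 3.2928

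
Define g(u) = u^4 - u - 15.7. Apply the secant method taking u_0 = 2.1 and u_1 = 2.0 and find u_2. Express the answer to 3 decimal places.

g(2.1) = 1.64810, g(2.0) = -1.70000
u_2 = 2.00000 − (-1.70000)·(2.00000 − 2.10000) / (-1.70000 − 1.64810) = 2.00000 − (0.17000)/(-3.34810) = 2.05078

2.051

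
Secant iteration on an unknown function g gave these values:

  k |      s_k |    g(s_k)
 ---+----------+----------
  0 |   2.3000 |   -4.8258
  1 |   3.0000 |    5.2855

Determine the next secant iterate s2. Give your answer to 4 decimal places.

s2 = 3.0000 − 5.2855·(3.0000 − 2.3000) / (5.2855 − (-4.8258))
   = 3.0000 − (3.699850)/(10.111300) = 2.634088

2.6341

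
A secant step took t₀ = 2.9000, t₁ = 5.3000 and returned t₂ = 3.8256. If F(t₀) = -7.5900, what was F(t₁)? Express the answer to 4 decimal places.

12.0902

The secant line through (2.9000, -7.5900) and (5.3000, F(t₁)) crosses zero at t₂ = 3.8256.
So (2.9000, -7.5900), (5.3000, F(t₁)), (3.8256, 0) are collinear:
F(t₁) = -7.5900 · (5.3000 − 3.8256) / (2.9000 − 3.8256) = -7.5900 · (1.474400)/(-0.925600) = 12.090207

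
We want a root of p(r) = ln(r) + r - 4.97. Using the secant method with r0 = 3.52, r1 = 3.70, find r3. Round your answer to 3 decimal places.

3.670

p(3.52) = -0.19154, p(3.70) = 0.03833
r2 = 3.70000 − 0.03833·(3.70000 − 3.52000) / (0.03833 − (-0.19154)) = 3.70000 − (0.00690)/(0.22987) = 3.66998
p(3.66998) = 0.00017
r3 = 3.66998 − 0.00017·(3.66998 − 3.70000) / (0.00017 − 0.03833) = 3.66998 − (-0.00001)/(-0.03816) = 3.66985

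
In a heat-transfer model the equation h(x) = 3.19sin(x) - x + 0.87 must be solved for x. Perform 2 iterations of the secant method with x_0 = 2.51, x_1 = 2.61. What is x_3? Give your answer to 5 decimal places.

2.57696

h(2.51) = 0.2434746, h(2.61) = -0.1229671
x_2 = 2.6100000 − (-0.1229671)·(2.6100000 − 2.5100000) / (-0.1229671 − 0.2434746) = 2.6100000 − (-0.0122967)/(-0.3664418) = 2.5764429
h(2.5764429) = 0.0019369
x_3 = 2.5764429 − 0.0019369·(2.5764429 − 2.6100000) / (0.0019369 − (-0.1229671)) = 2.5764429 − (-0.0000650)/(0.1249041) = 2.5769633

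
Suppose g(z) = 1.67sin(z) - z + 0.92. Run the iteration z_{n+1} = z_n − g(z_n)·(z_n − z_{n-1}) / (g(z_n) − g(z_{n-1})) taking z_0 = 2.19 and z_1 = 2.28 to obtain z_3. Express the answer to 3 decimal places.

g(2.19) = 0.08995, g(2.28) = -0.09267
z_2 = 2.28000 − (-0.09267)·(2.28000 − 2.19000) / (-0.09267 − 0.08995) = 2.28000 − (-0.00834)/(-0.18262) = 2.23433
g(2.23433) = 0.00133
z_3 = 2.23433 − 0.00133·(2.23433 − 2.28000) / (0.00133 − (-0.09267)) = 2.23433 − (-0.00006)/(0.09400) = 2.23498

2.235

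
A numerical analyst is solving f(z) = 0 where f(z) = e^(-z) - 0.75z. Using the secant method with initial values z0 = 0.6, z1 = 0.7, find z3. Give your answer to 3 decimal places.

f(0.6) = 0.09881, f(0.7) = -0.02841
z2 = 0.70000 − (-0.02841)·(0.70000 − 0.60000) / (-0.02841 − 0.09881) = 0.70000 − (-0.00284)/(-0.12723) = 0.67767
f(0.67767) = -0.00045
z3 = 0.67767 − (-0.00045)·(0.67767 − 0.70000) / (-0.00045 − (-0.02841)) = 0.67767 − (0.00001)/(0.02797) = 0.67731

0.677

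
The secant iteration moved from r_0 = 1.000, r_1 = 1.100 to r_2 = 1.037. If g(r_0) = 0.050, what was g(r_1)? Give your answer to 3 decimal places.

The secant line through (1.000, 0.050) and (1.100, g(r_1)) crosses zero at r_2 = 1.037.
So (1.000, 0.050), (1.100, g(r_1)), (1.037, 0) are collinear:
g(r_1) = 0.050 · (1.100 − 1.037) / (1.000 − 1.037) = 0.050 · (0.06300)/(-0.03700) = -0.08514

-0.085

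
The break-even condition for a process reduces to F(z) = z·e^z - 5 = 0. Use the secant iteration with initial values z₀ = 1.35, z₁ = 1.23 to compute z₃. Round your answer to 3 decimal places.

1.327

F(1.35) = 0.20752, F(1.23) = -0.79189
z₂ = 1.23000 − (-0.79189)·(1.23000 − 1.35000) / (-0.79189 − 0.20752) = 1.23000 − (0.09503)/(-0.99941) = 1.32508
F(1.32508) = -0.01438
z₃ = 1.32508 − (-0.01438)·(1.32508 − 1.23000) / (-0.01438 − (-0.79189)) = 1.32508 − (-0.00137)/(0.77750) = 1.32684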